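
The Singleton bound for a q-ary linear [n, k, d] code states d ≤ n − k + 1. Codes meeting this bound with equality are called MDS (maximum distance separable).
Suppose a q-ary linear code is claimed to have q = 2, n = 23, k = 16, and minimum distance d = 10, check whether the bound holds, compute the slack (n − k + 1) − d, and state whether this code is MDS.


Singleton RHS = n − k + 1 = 8, slack = -2, bound violated (no such code; not MDS).

Singleton bound: d ≤ n − k + 1.
Here n = 23, k = 16, so n − k + 1 = 8.
Given d = 10, check d ≤ 8: NO.
Slack = (n − k + 1) − d = -2.
The slack is negative: d = 10 exceeds n − k + 1 = 8 by 2, so the Singleton bound is violated and no linear [23, 16, 10]_2 code can exist. In particular it is not MDS (MDS requires d = n − k + 1 exactly).
Description: the claimed parameters are [23, 16, 10]_2; such a code would be impossible (violates the Singleton bound).


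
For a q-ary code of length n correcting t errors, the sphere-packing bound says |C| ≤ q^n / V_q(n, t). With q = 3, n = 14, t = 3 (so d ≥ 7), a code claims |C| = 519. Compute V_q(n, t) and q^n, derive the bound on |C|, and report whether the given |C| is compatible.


V_q(n, t) = 3305, q^n = 4782969, Hamming bound = 1447, |C| = 519 ≤ bound (satisfied).

Step 1: Compute V_q(n, t) = Σ_{j=0}^3 C(n, j) (q−1)^j.
  j = 0: C(14,0)·(2)^0 = 1·1 = 1.
  j = 1: C(14,1)·(2)^1 = 14·2 = 28.
  j = 2: C(14,2)·(2)^2 = 91·4 = 364.
  j = 3: C(14,3)·(2)^3 = 364·8 = 2912.
  V_q(n, t) = 1 + 28 + 364 + 2912 = 3305.
Step 2: q^n = 3^14 = 4782969.
Step 3: Hamming bound ⌊q^n / V_q(n,t)⌋ = ⌊4782969/3305⌋ = 1447.
Step 4: Compare |C| = 519 to 1447: satisfied.
The claimed |C| lies below the Hamming bound.


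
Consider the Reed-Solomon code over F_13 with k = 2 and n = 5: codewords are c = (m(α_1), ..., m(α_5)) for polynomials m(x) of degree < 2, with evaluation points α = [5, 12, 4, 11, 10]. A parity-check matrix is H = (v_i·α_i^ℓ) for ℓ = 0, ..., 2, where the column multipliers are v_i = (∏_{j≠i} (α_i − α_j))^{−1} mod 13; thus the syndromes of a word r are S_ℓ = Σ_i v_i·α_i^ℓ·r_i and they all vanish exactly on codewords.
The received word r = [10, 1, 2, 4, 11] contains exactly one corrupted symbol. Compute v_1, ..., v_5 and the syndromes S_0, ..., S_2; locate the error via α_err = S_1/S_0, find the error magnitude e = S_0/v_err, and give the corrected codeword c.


S = (5, 3, 7), error at position 4, error magnitude e = 11, c = [10, 1, 2, 6, 11].

Step 1: column multipliers v_i = (∏_{j≠i}(α_i − α_j))^{−1} mod 13.
  i = 1 (α = 5): (5−12)(5−4)(5−11)(5−10) = (−7)·1·(−6)·(−5) = −210 ≡ 11, so v_1 = 11^{−1} = 6 (mod 13).
  i = 2 (α = 12): (12−5)(12−4)(12−11)(12−10) = 7·8·1·2 = 112 ≡ 8, so v_2 = 8^{−1} = 5 (mod 13).
  i = 3 (α = 4): (4−5)(4−12)(4−11)(4−10) = (−1)·(−8)·(−7)·(−6) = 336 ≡ 11, so v_3 = 11^{−1} = 6 (mod 13).
  i = 4 (α = 11): (11−5)(11−12)(11−4)(11−10) = 6·(−1)·7·1 = −42 ≡ 10, so v_4 = 10^{−1} = 4 (mod 13).
  i = 5 (α = 10): (10−5)(10−12)(10−4)(10−11) = 5·(−2)·6·(−1) = 60 ≡ 8, so v_5 = 8^{−1} = 5 (mod 13).
  v = [6, 5, 6, 4, 5].
Step 2: syndromes of r = [10, 1, 2, 4, 11] (all sums mod 13).
  S_0 = Σ v_i r_i = 6·10 + 5·1 + 6·2 + 4·4 + 5·11 = 148 ≡ 5.
  S_1 = Σ v_i α_i r_i = 6·5·10 + 5·12·1 + 6·4·2 + 4·11·4 + 5·10·11 = 1134 ≡ 3.
  α_i^2 mod 13 = [12, 1, 3, 4, 9].
  S_2 = Σ v_i α_i^2 r_i = 6·12·10 + 5·1·1 + 6·3·2 + 4·4·4 + 5·9·11 = 1320 ≡ 7.
  S = (5, 3, 7) ≠ 0, so r is not a codeword (an error is present).
Step 3: locate the error. For a single error e at position i, S_ℓ = v_i·e·α_i^ℓ, so α_err = S_1/S_0.
  S_0^{−1} = 5^{−1} = 8 (mod 13), so α_err = 3·8 = 24 ≡ 11 = α_4. Error position i = 4.
  Consistency check: S_2/S_1 = 7·9 = 63 ≡ 11 = α_err ✓ (single-error assumption holds).
Step 4: error magnitude e = S_0/v_4 = S_0·∏_{j≠4}(α_4 − α_j) = 5·10 = 50 ≡ 11 (mod 13).
Step 5: correct position 4: c_4 = r_4 − e = 4 − 11 ≡ 6 (mod 13). Hence c = [10, 1, 2, 6, 11].
  Check: interpolating c through the α_i gives m(x) = 9 + 8·x (degree < 2) with m(α_i) = c_i for every i, so c is indeed a codeword.


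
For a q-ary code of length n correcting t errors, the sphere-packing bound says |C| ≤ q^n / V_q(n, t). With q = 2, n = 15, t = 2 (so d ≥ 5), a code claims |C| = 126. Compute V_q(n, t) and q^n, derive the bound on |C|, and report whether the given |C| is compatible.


V_q(n, t) = 121, q^n = 32768, Hamming bound = 270, |C| = 126 ≤ bound (satisfied).

Step 1: Compute V_q(n, t) = Σ_{j=0}^2 C(n, j) (q−1)^j.
  j = 0: C(15,0)·(1)^0 = 1·1 = 1.
  j = 1: C(15,1)·(1)^1 = 15·1 = 15.
  j = 2: C(15,2)·(1)^2 = 105·1 = 105.
  V_q(n, t) = 1 + 15 + 105 = 121.
Step 2: q^n = 2^15 = 32768.
Step 3: Hamming bound ⌊q^n / V_q(n,t)⌋ = ⌊32768/121⌋ = 270.
Step 4: Compare |C| = 126 to 270: satisfied.
The claimed |C| lies below the Hamming bound.


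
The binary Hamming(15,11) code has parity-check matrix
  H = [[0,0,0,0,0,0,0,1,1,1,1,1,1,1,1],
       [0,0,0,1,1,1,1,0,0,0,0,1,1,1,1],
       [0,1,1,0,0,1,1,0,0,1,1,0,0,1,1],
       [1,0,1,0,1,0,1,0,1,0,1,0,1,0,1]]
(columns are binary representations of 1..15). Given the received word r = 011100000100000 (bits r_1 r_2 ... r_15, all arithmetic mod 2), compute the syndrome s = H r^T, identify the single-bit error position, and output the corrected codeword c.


s = (1, 1, 1, 1)^T, error position = 15, corrected codeword c = 011100000100001

Compute s = H r^T mod 2 one row at a time:
  s_1 = 0 + 0 + 1 + 0 + 0 + 0 + 0 + 0 = 1 ≡ 1 (mod 2).
  s_2 = 1 + 0 + 0 + 0 + 0 + 0 + 0 + 0 = 1 ≡ 1 (mod 2).
  s_3 = 1 + 1 + 0 + 0 + 1 + 0 + 0 + 0 = 3 ≡ 1 (mod 2).
  s_4 = 0 + 1 + 0 + 0 + 0 + 0 + 0 + 0 = 1 ≡ 1 (mod 2).
s = (1, 1, 1, 1)^T — this equals column 15 of H (binary 1111), so error is at position 15.
Correct: flip bit 15 of r = 011100000100000 to get c = 011100000100001.


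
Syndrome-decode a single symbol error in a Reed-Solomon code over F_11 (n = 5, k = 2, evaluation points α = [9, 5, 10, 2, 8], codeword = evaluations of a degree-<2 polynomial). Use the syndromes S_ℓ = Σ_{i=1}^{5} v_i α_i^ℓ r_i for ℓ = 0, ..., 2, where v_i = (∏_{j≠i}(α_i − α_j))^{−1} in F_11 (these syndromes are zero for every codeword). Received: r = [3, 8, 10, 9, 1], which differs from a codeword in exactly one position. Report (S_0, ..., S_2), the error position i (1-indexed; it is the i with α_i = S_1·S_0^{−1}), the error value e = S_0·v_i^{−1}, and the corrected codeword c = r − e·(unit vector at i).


S = (9, 6, 4), error at position 5, error magnitude e = 5, c = [3, 8, 10, 9, 7].

Step 1: column multipliers v_i = (∏_{j≠i}(α_i − α_j))^{−1} mod 11.
  i = 1 (α = 9): (9−5)(9−10)(9−2)(9−8) = 4·(−1)·7·1 = −28 ≡ 5, so v_1 = 5^{−1} = 9 (mod 11).
  i = 2 (α = 5): (5−9)(5−10)(5−2)(5−8) = (−4)·(−5)·3·(−3) = −180 ≡ 7, so v_2 = 7^{−1} = 8 (mod 11).
  i = 3 (α = 10): (10−9)(10−5)(10−2)(10−8) = 1·5·8·2 = 80 ≡ 3, so v_3 = 3^{−1} = 4 (mod 11).
  i = 4 (α = 2): (2−9)(2−5)(2−10)(2−8) = (−7)·(−3)·(−8)·(−6) = 1008 ≡ 7, so v_4 = 7^{−1} = 8 (mod 11).
  i = 5 (α = 8): (8−9)(8−5)(8−10)(8−2) = (−1)·3·(−2)·6 = 36 ≡ 3, so v_5 = 3^{−1} = 4 (mod 11).
  v = [9, 8, 4, 8, 4].
Step 2: syndromes of r = [3, 8, 10, 9, 1] (all sums mod 11).
  S_0 = Σ v_i r_i = 9·3 + 8·8 + 4·10 + 8·9 + 4·1 = 207 ≡ 9.
  S_1 = Σ v_i α_i r_i = 9·9·3 + 8·5·8 + 4·10·10 + 8·2·9 + 4·8·1 = 1139 ≡ 6.
  α_i^2 mod 11 = [4, 3, 1, 4, 9].
  S_2 = Σ v_i α_i^2 r_i = 9·4·3 + 8·3·8 + 4·1·10 + 8·4·9 + 4·9·1 = 664 ≡ 4.
  S = (9, 6, 4) ≠ 0, so r is not a codeword (an error is present).
Step 3: locate the error. For a single error e at position i, S_ℓ = v_i·e·α_i^ℓ, so α_err = S_1/S_0.
  S_0^{−1} = 9^{−1} = 5 (mod 11), so α_err = 6·5 = 30 ≡ 8 = α_5. Error position i = 5.
  Consistency check: S_2/S_1 = 4·2 = 8 ≡ 8 = α_err ✓ (single-error assumption holds).
Step 4: error magnitude e = S_0/v_5 = S_0·∏_{j≠5}(α_5 − α_j) = 9·3 = 27 ≡ 5 (mod 11).
Step 5: correct position 5: c_5 = r_5 − e = 1 − 5 ≡ 7 (mod 11). Hence c = [3, 8, 10, 9, 7].
  Check: interpolating c through the α_i gives m(x) = 6 + 7·x (degree < 2) with m(α_i) = c_i for every i, so c is indeed a codeword.


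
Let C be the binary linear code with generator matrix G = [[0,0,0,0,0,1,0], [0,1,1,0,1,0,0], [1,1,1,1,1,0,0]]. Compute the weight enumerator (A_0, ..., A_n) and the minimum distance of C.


Weight distribution: A_0 = 1, A_1 = 1, A_2 = 1, A_3 = 2, A_4 = 1, A_5 = 1, A_6 = 1. Minimum distance d = 1.

Enumerate all 2^3 = 8 messages m ∈ F_2^3.
For each, compute codeword c = mG in F_2^7, then tally its weight.
  m = 000 → c = 0000000, weight = 0.
  m = 100 → c = 0000010, weight = 1.
  m = 010 → c = 0110100, weight = 3.
  m = 110 → c = 0110110, weight = 4.
  m = 001 → c = 1111100, weight = 5.
  m = 101 → c = 1111110, weight = 6.
  m = 011 → c = 1001000, weight = 2.
  m = 111 → c = 1001010, weight = 3.
Tally weights:
  weight 0: 1 codewords.
  weight 1: 1 codewords.
  weight 2: 1 codewords.
  weight 3: 2 codewords.
  weight 4: 1 codewords.
  weight 5: 1 codewords.
  weight 6: 1 codewords.
Minimum distance d = smallest w > 0 with A_w > 0 = 1.
Sanity: Σ A_w = 8 = 2^3 = 8 ✓.


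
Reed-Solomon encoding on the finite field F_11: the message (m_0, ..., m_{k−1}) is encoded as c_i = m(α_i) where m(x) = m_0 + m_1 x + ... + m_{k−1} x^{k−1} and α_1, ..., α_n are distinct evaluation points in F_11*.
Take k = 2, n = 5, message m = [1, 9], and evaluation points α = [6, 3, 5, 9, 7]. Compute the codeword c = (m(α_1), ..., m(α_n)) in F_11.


c = [0, 6, 2, 5, 9]

Message polynomial: m(x) = 1 + 9·x (mod 11).
For each evaluation point α_i, compute m(α_i) mod 11:
  α_1 = 6: Horner steps 9 → 0, so m(6) = 0.
  α_2 = 3: Horner steps 9 → 6, so m(3) = 6.
  α_3 = 5: Horner steps 9 → 2, so m(5) = 2.
  α_4 = 9: Horner steps 9 → 5, so m(9) = 5.
  α_5 = 7: Horner steps 9 → 9, so m(7) = 9.
Codeword c = [0, 6, 2, 5, 9] ∈ F_11^5.


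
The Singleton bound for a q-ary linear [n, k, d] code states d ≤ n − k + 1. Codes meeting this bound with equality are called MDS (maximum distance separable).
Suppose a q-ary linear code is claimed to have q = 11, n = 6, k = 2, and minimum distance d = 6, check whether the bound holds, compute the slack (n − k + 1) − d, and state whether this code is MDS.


Singleton RHS = n − k + 1 = 5, slack = -1, bound violated (no such code; not MDS).

Singleton bound: d ≤ n − k + 1.
Here n = 6, k = 2, so n − k + 1 = 5.
Given d = 6, check d ≤ 5: NO.
Slack = (n − k + 1) − d = -1.
The slack is negative: d = 6 exceeds n − k + 1 = 5 by 1, so the Singleton bound is violated and no linear [6, 2, 6]_11 code can exist. In particular it is not MDS (MDS requires d = n − k + 1 exactly).
Description: the claimed parameters are [6, 2, 6]_11; such a code would be impossible (violates the Singleton bound).


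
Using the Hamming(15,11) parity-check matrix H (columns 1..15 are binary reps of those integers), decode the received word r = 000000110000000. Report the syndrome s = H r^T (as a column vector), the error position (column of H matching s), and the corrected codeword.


s = (1, 1, 1, 1)^T, error position = 15, corrected codeword c = 000000110000001

Compute s = H r^T mod 2 one row at a time:
  s_1 = 1 + 0 + 0 + 0 + 0 + 0 + 0 + 0 = 1 ≡ 1 (mod 2).
  s_2 = 0 + 0 + 0 + 1 + 0 + 0 + 0 + 0 = 1 ≡ 1 (mod 2).
  s_3 = 0 + 0 + 0 + 1 + 0 + 0 + 0 + 0 = 1 ≡ 1 (mod 2).
  s_4 = 0 + 0 + 0 + 1 + 0 + 0 + 0 + 0 = 1 ≡ 1 (mod 2).
s = (1, 1, 1, 1)^T — this equals column 15 of H (binary 1111), so error is at position 15.
Correct: flip bit 15 of r = 000000110000000 to get c = 000000110000001.


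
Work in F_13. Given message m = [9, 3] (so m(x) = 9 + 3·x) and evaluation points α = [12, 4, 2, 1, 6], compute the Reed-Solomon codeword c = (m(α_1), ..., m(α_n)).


c = [6, 8, 2, 12, 1]

Message polynomial: m(x) = 9 + 3·x (mod 13).
For each evaluation point α_i, compute m(α_i) mod 13:
  α_1 = 12: Horner steps 3 → 6, so m(12) = 6.
  α_2 = 4: Horner steps 3 → 8, so m(4) = 8.
  α_3 = 2: Horner steps 3 → 2, so m(2) = 2.
  α_4 = 1: Horner steps 3 → 12, so m(1) = 12.
  α_5 = 6: Horner steps 3 → 1, so m(6) = 1.
Codeword c = [6, 8, 2, 12, 1] ∈ F_13^5.


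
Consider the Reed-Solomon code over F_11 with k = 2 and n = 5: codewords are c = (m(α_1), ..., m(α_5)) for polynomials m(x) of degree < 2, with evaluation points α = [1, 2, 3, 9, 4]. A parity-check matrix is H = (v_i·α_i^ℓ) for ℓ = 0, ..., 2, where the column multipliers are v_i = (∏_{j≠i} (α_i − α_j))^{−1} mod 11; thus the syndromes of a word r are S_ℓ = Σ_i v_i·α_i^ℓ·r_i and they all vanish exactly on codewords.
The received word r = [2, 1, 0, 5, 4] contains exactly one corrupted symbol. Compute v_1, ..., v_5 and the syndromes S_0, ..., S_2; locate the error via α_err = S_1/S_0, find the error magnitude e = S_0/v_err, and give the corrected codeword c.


S = (9, 3, 1), error at position 5, error magnitude e = 5, c = [2, 1, 0, 5, 10].

Step 1: column multipliers v_i = (∏_{j≠i}(α_i − α_j))^{−1} mod 11.
  i = 1 (α = 1): (1−2)(1−3)(1−9)(1−4) = (−1)·(−2)·(−8)·(−3) = 48 ≡ 4, so v_1 = 4^{−1} = 3 (mod 11).
  i = 2 (α = 2): (2−1)(2−3)(2−9)(2−4) = 1·(−1)·(−7)·(−2) = −14 ≡ 8, so v_2 = 8^{−1} = 7 (mod 11).
  i = 3 (α = 3): (3−1)(3−2)(3−9)(3−4) = 2·1·(−6)·(−1) = 12 ≡ 1, so v_3 = 1^{−1} = 1 (mod 11).
  i = 4 (α = 9): (9−1)(9−2)(9−3)(9−4) = 8·7·6·5 = 1680 ≡ 8, so v_4 = 8^{−1} = 7 (mod 11).
  i = 5 (α = 4): (4−1)(4−2)(4−3)(4−9) = 3·2·1·(−5) = −30 ≡ 3, so v_5 = 3^{−1} = 4 (mod 11).
  v = [3, 7, 1, 7, 4].
Step 2: syndromes of r = [2, 1, 0, 5, 4] (all sums mod 11).
  S_0 = Σ v_i r_i = 3·2 + 7·1 + 1·0 + 7·5 + 4·4 = 64 ≡ 9.
  S_1 = Σ v_i α_i r_i = 3·1·2 + 7·2·1 + 1·3·0 + 7·9·5 + 4·4·4 = 399 ≡ 3.
  α_i^2 mod 11 = [1, 4, 9, 4, 5].
  S_2 = Σ v_i α_i^2 r_i = 3·1·2 + 7·4·1 + 1·9·0 + 7·4·5 + 4·5·4 = 254 ≡ 1.
  S = (9, 3, 1) ≠ 0, so r is not a codeword (an error is present).
Step 3: locate the error. For a single error e at position i, S_ℓ = v_i·e·α_i^ℓ, so α_err = S_1/S_0.
  S_0^{−1} = 9^{−1} = 5 (mod 11), so α_err = 3·5 = 15 ≡ 4 = α_5. Error position i = 5.
  Consistency check: S_2/S_1 = 1·4 = 4 ≡ 4 = α_err ✓ (single-error assumption holds).
Step 4: error magnitude e = S_0/v_5 = S_0·∏_{j≠5}(α_5 − α_j) = 9·3 = 27 ≡ 5 (mod 11).
Step 5: correct position 5: c_5 = r_5 − e = 4 − 5 ≡ 10 (mod 11). Hence c = [2, 1, 0, 5, 10].
  Check: interpolating c through the α_i gives m(x) = 3 + 10·x (degree < 2) with m(α_i) = c_i for every i, so c is indeed a codeword.


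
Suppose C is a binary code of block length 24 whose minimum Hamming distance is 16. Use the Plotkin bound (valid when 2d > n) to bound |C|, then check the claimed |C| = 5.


Plotkin bound M ≤ 4; given |C| = 5 > bound (violated).

Check applicability: 2d = 32, n = 24.
2d − n = 8 > 0, so Plotkin applies.
Compute d/(2d−n) = 16/8 ≈ 2.0000.
⌊d/(2d−n)⌋ = 2.
Plotkin bound: M ≤ 2·2 = 4.
Given |C| = 5, check: VIOLATED.
This |C| is above the Plotkin bound, so no binary code with n = 24, d = 16 and 5 codewords exists.


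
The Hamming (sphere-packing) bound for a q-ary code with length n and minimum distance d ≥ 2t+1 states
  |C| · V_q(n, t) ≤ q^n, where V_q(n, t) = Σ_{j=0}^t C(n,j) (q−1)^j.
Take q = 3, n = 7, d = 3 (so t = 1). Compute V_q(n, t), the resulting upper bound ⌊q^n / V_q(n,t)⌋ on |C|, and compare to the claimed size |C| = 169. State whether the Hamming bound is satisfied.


V_q(n, t) = 15, q^n = 2187, Hamming bound = 145, |C| = 169 > bound (violated).

Step 1: Compute V_q(n, t) = Σ_{j=0}^1 C(n, j) (q−1)^j.
  j = 0: C(7,0)·(2)^0 = 1·1 = 1.
  j = 1: C(7,1)·(2)^1 = 7·2 = 14.
  V_q(n, t) = 1 + 14 = 15.
Step 2: q^n = 3^7 = 2187.
Step 3: Hamming bound ⌊q^n / V_q(n,t)⌋ = ⌊2187/15⌋ = 145.
Step 4: Compare |C| = 169 to 145: violated.
The claimed |C| lies above the Hamming bound, so no 3-ary code of length 7 with d ≥ 3 can have 169 codewords.


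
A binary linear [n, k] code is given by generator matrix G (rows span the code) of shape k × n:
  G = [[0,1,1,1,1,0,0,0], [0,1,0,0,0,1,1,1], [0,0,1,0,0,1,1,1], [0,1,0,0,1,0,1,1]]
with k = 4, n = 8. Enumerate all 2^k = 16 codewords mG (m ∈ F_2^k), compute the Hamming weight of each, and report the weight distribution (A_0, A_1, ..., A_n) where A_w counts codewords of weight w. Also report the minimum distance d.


Weight distribution: A_0 = 1, A_2 = 4, A_4 = 9, A_6 = 2. Minimum distance d = 2.

Enumerate all 2^4 = 16 messages m ∈ F_2^4.
For each, compute codeword c = mG in F_2^8, then tally its weight.
  m = 0000 → c = 00000000, weight = 0.
  m = 1000 → c = 01111000, weight = 4.
  m = 0100 → c = 01000111, weight = 4.
  m = 1100 → c = 00111111, weight = 6.
  m = 0010 → c = 00100111, weight = 4.
  m = 1010 → c = 01011111, weight = 6.
  m = 0110 → c = 01100000, weight = 2.
  m = 1110 → c = 00011000, weight = 2.
  m = 0001 → c = 01001011, weight = 4.
  m = 1001 → c = 00110011, weight = 4.
  m = 0101 → c = 00001100, weight = 2.
  m = 1101 → c = 01110100, weight = 4.
  m = 0011 → c = 01101100, weight = 4.
  m = 1011 → c = 00010100, weight = 2.
  m = 0111 → c = 00101011, weight = 4.
  m = 1111 → c = 01010011, weight = 4.
Tally weights:
  weight 0: 1 codewords.
  weight 2: 4 codewords.
  weight 4: 9 codewords.
  weight 6: 2 codewords.
Minimum distance d = smallest w > 0 with A_w > 0 = 2.
Sanity: Σ A_w = 16 = 2^4 = 16 ✓.


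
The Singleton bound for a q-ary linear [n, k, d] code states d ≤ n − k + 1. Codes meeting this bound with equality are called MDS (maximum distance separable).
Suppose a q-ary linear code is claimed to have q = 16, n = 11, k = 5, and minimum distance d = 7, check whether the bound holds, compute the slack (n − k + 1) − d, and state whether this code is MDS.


Singleton RHS = n − k + 1 = 7, slack = 0, bound satisfied, MDS.

Singleton bound: d ≤ n − k + 1.
Here n = 11, k = 5, so n − k + 1 = 7.
Given d = 7, check d ≤ 7: YES.
Slack = (n − k + 1) − d = 0.
The code is MDS (slack = 0).
Description: the claimed parameters are [11, 5, 7]_16; such a code would be MDS (meets Singleton bound).


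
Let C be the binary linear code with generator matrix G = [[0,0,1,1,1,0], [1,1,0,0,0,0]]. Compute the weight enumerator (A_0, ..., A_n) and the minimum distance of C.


Weight distribution: A_0 = 1, A_2 = 1, A_3 = 1, A_5 = 1. Minimum distance d = 2.

Enumerate all 2^2 = 4 messages m ∈ F_2^2.
For each, compute codeword c = mG in F_2^6, then tally its weight.
  m = 00 → c = 000000, weight = 0.
  m = 10 → c = 001110, weight = 3.
  m = 01 → c = 110000, weight = 2.
  m = 11 → c = 111110, weight = 5.
Tally weights:
  weight 0: 1 codewords.
  weight 2: 1 codewords.
  weight 3: 1 codewords.
  weight 5: 1 codewords.
Minimum distance d = smallest w > 0 with A_w > 0 = 2.
Sanity: Σ A_w = 4 = 2^2 = 4 ✓.


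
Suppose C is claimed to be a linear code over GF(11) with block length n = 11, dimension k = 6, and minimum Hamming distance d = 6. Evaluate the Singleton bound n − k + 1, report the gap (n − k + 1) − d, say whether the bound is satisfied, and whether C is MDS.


Singleton RHS = n − k + 1 = 6, slack = 0, bound satisfied, MDS.

Singleton bound: d ≤ n − k + 1.
Here n = 11, k = 6, so n − k + 1 = 6.
Given d = 6, check d ≤ 6: YES.
Slack = (n − k + 1) − d = 0.
The code is MDS (slack = 0).
Description: the claimed parameters are [11, 6, 6]_11; such a code would be MDS (meets Singleton bound).


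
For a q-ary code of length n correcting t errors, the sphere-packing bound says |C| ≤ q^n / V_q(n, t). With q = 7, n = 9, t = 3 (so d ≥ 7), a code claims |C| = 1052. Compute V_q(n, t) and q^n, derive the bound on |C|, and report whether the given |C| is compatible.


V_q(n, t) = 19495, q^n = 40353607, Hamming bound = 2069, |C| = 1052 ≤ bound (satisfied).

Step 1: Compute V_q(n, t) = Σ_{j=0}^3 C(n, j) (q−1)^j.
  j = 0: C(9,0)·(6)^0 = 1·1 = 1.
  j = 1: C(9,1)·(6)^1 = 9·6 = 54.
  j = 2: C(9,2)·(6)^2 = 36·36 = 1296.
  j = 3: C(9,3)·(6)^3 = 84·216 = 18144.
  V_q(n, t) = 1 + 54 + 1296 + 18144 = 19495.
Step 2: q^n = 7^9 = 40353607.
Step 3: Hamming bound ⌊q^n / V_q(n,t)⌋ = ⌊40353607/19495⌋ = 2069.
Step 4: Compare |C| = 1052 to 2069: satisfied.
The claimed |C| lies below the Hamming bound.


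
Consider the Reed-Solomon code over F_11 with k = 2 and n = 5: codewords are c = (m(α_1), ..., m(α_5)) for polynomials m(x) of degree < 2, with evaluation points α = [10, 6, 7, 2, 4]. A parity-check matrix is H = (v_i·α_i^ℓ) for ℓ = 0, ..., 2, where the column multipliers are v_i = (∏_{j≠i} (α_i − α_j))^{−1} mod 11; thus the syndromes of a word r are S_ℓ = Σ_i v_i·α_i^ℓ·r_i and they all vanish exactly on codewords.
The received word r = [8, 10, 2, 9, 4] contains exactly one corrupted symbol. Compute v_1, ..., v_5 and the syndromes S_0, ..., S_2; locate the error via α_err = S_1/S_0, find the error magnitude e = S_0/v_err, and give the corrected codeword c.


S = (2, 9, 2), error at position 1, error magnitude e = 8, c = [0, 10, 2, 9, 4].

Step 1: column multipliers v_i = (∏_{j≠i}(α_i − α_j))^{−1} mod 11.
  i = 1 (α = 10): (10−6)(10−7)(10−2)(10−4) = 4·3·8·6 = 576 ≡ 4, so v_1 = 4^{−1} = 3 (mod 11).
  i = 2 (α = 6): (6−10)(6−7)(6−2)(6−4) = (−4)·(−1)·4·2 = 32 ≡ 10, so v_2 = 10^{−1} = 10 (mod 11).
  i = 3 (α = 7): (7−10)(7−6)(7−2)(7−4) = (−3)·1·5·3 = −45 ≡ 10, so v_3 = 10^{−1} = 10 (mod 11).
  i = 4 (α = 2): (2−10)(2−6)(2−7)(2−4) = (−8)·(−4)·(−5)·(−2) = 320 ≡ 1, so v_4 = 1^{−1} = 1 (mod 11).
  i = 5 (α = 4): (4−10)(4−6)(4−7)(4−2) = (−6)·(−2)·(−3)·2 = −72 ≡ 5, so v_5 = 5^{−1} = 9 (mod 11).
  v = [3, 10, 10, 1, 9].
Step 2: syndromes of r = [8, 10, 2, 9, 4] (all sums mod 11).
  S_0 = Σ v_i r_i = 3·8 + 10·10 + 10·2 + 1·9 + 9·4 = 189 ≡ 2.
  S_1 = Σ v_i α_i r_i = 3·10·8 + 10·6·10 + 10·7·2 + 1·2·9 + 9·4·4 = 1142 ≡ 9.
  α_i^2 mod 11 = [1, 3, 5, 4, 5].
  S_2 = Σ v_i α_i^2 r_i = 3·1·8 + 10·3·10 + 10·5·2 + 1·4·9 + 9·5·4 = 640 ≡ 2.
  S = (2, 9, 2) ≠ 0, so r is not a codeword (an error is present).
Step 3: locate the error. For a single error e at position i, S_ℓ = v_i·e·α_i^ℓ, so α_err = S_1/S_0.
  S_0^{−1} = 2^{−1} = 6 (mod 11), so α_err = 9·6 = 54 ≡ 10 = α_1. Error position i = 1.
  Consistency check: S_2/S_1 = 2·5 = 10 ≡ 10 = α_err ✓ (single-error assumption holds).
Step 4: error magnitude e = S_0/v_1 = S_0·∏_{j≠1}(α_1 − α_j) = 2·4 = 8 ≡ 8 (mod 11).
Step 5: correct position 1: c_1 = r_1 − e = 8 − 8 ≡ 0 (mod 11). Hence c = [0, 10, 2, 9, 4].
  Check: interpolating c through the α_i gives m(x) = 3 + 3·x (degree < 2) with m(α_i) = c_i for every i, so c is indeed a codeword.


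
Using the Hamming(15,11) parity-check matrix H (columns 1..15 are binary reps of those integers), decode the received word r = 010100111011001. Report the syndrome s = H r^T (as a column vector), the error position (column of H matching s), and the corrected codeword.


s = (1, 0, 0, 0)^T, error position = 8, corrected codeword c = 010100101011001

Compute s = H r^T mod 2 one row at a time:
  s_1 = 1 + 1 + 0 + 1 + 1 + 0 + 0 + 1 = 5 ≡ 1 (mod 2).
  s_2 = 1 + 0 + 0 + 1 + 1 + 0 + 0 + 1 = 4 ≡ 0 (mod 2).
  s_3 = 1 + 0 + 0 + 1 + 0 + 1 + 0 + 1 = 4 ≡ 0 (mod 2).
  s_4 = 0 + 0 + 0 + 1 + 1 + 1 + 0 + 1 = 4 ≡ 0 (mod 2).
s = (1, 0, 0, 0)^T — this equals column 8 of H (binary 1000), so error is at position 8.
Correct: flip bit 8 of r = 010100111011001 to get c = 010100101011001.


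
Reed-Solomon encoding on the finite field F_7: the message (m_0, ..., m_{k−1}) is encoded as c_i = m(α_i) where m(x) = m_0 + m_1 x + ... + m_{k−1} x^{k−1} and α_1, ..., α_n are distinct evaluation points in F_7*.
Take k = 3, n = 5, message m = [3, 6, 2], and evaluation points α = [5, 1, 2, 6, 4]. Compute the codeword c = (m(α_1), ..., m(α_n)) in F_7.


c = [6, 4, 2, 6, 3]

Message polynomial: m(x) = 3 + 6·x + 2·x^2 (mod 7).
For each evaluation point α_i, compute m(α_i) mod 7:
  α_1 = 5: Horner steps 2 → 2 → 6, so m(5) = 6.
  α_2 = 1: Horner steps 2 → 1 → 4, so m(1) = 4.
  α_3 = 2: Horner steps 2 → 3 → 2, so m(2) = 2.
  α_4 = 6: Horner steps 2 → 4 → 6, so m(6) = 6.
  α_5 = 4: Horner steps 2 → 0 → 3, so m(4) = 3.
Codeword c = [6, 4, 2, 6, 3] ∈ F_7^5.


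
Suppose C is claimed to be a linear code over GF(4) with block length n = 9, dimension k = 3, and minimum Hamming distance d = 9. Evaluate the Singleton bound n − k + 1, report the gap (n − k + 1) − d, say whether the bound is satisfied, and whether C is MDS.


Singleton RHS = n − k + 1 = 7, slack = -2, bound violated (no such code; not MDS).

Singleton bound: d ≤ n − k + 1.
Here n = 9, k = 3, so n − k + 1 = 7.
Given d = 9, check d ≤ 7: NO.
Slack = (n − k + 1) − d = -2.
The slack is negative: d = 9 exceeds n − k + 1 = 7 by 2, so the Singleton bound is violated and no linear [9, 3, 9]_4 code can exist. In particular it is not MDS (MDS requires d = n − k + 1 exactly).
Description: the claimed parameters are [9, 3, 9]_4; such a code would be impossible (violates the Singleton bound).


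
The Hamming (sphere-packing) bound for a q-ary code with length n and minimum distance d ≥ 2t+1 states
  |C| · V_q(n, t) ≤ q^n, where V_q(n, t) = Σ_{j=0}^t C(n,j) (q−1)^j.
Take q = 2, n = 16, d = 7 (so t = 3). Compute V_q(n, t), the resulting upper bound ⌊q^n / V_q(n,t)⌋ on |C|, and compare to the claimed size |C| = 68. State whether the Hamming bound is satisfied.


V_q(n, t) = 697, q^n = 65536, Hamming bound = 94, |C| = 68 ≤ bound (satisfied).

Step 1: Compute V_q(n, t) = Σ_{j=0}^3 C(n, j) (q−1)^j.
  j = 0: C(16,0)·(1)^0 = 1·1 = 1.
  j = 1: C(16,1)·(1)^1 = 16·1 = 16.
  j = 2: C(16,2)·(1)^2 = 120·1 = 120.
  j = 3: C(16,3)·(1)^3 = 560·1 = 560.
  V_q(n, t) = 1 + 16 + 120 + 560 = 697.
Step 2: q^n = 2^16 = 65536.
Step 3: Hamming bound ⌊q^n / V_q(n,t)⌋ = ⌊65536/697⌋ = 94.
Step 4: Compare |C| = 68 to 94: satisfied.
The claimed |C| lies below the Hamming bound.


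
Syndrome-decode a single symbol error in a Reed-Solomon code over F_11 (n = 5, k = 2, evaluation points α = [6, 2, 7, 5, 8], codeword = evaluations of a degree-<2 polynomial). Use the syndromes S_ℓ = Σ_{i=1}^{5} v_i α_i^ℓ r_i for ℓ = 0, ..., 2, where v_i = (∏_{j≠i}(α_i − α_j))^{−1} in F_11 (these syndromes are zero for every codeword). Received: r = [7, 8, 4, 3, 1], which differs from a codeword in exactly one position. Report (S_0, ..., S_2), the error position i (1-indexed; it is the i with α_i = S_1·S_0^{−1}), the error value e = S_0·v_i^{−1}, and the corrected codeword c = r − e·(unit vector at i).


S = (1, 5, 3), error at position 4, error magnitude e = 4, c = [7, 8, 4, 10, 1].

Step 1: column multipliers v_i = (∏_{j≠i}(α_i − α_j))^{−1} mod 11.
  i = 1 (α = 6): (6−2)(6−7)(6−5)(6−8) = 4·(−1)·1·(−2) = 8 ≡ 8, so v_1 = 8^{−1} = 7 (mod 11).
  i = 2 (α = 2): (2−6)(2−7)(2−5)(2−8) = (−4)·(−5)·(−3)·(−6) = 360 ≡ 8, so v_2 = 8^{−1} = 7 (mod 11).
  i = 3 (α = 7): (7−6)(7−2)(7−5)(7−8) = 1·5·2·(−1) = −10 ≡ 1, so v_3 = 1^{−1} = 1 (mod 11).
  i = 4 (α = 5): (5−6)(5−2)(5−7)(5−8) = (−1)·3·(−2)·(−3) = −18 ≡ 4, so v_4 = 4^{−1} = 3 (mod 11).
  i = 5 (α = 8): (8−6)(8−2)(8−7)(8−5) = 2·6·1·3 = 36 ≡ 3, so v_5 = 3^{−1} = 4 (mod 11).
  v = [7, 7, 1, 3, 4].
Step 2: syndromes of r = [7, 8, 4, 3, 1] (all sums mod 11).
  S_0 = Σ v_i r_i = 7·7 + 7·8 + 1·4 + 3·3 + 4·1 = 122 ≡ 1.
  S_1 = Σ v_i α_i r_i = 7·6·7 + 7·2·8 + 1·7·4 + 3·5·3 + 4·8·1 = 511 ≡ 5.
  α_i^2 mod 11 = [3, 4, 5, 3, 9].
  S_2 = Σ v_i α_i^2 r_i = 7·3·7 + 7·4·8 + 1·5·4 + 3·3·3 + 4·9·1 = 454 ≡ 3.
  S = (1, 5, 3) ≠ 0, so r is not a codeword (an error is present).
Step 3: locate the error. For a single error e at position i, S_ℓ = v_i·e·α_i^ℓ, so α_err = S_1/S_0.
  S_0^{−1} = 1^{−1} = 1 (mod 11), so α_err = 5·1 = 5 ≡ 5 = α_4. Error position i = 4.
  Consistency check: S_2/S_1 = 3·9 = 27 ≡ 5 = α_err ✓ (single-error assumption holds).
Step 4: error magnitude e = S_0/v_4 = S_0·∏_{j≠4}(α_4 − α_j) = 1·4 = 4 ≡ 4 (mod 11).
Step 5: correct position 4: c_4 = r_4 − e = 3 − 4 ≡ 10 (mod 11). Hence c = [7, 8, 4, 10, 1].
  Check: interpolating c through the α_i gives m(x) = 3 + 8·x (degree < 2) with m(α_i) = c_i for every i, so c is indeed a codeword.


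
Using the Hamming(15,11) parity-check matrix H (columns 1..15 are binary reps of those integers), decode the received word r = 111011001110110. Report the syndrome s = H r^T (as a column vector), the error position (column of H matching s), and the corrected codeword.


s = (1, 0, 0, 0)^T, error position = 8, corrected codeword c = 111011011110110

Compute s = H r^T mod 2 one row at a time:
  s_1 = 0 + 1 + 1 + 1 + 0 + 1 + 1 + 0 = 5 ≡ 1 (mod 2).
  s_2 = 0 + 1 + 1 + 0 + 0 + 1 + 1 + 0 = 4 ≡ 0 (mod 2).
  s_3 = 1 + 1 + 1 + 0 + 1 + 1 + 1 + 0 = 6 ≡ 0 (mod 2).
  s_4 = 1 + 1 + 1 + 0 + 1 + 1 + 1 + 0 = 6 ≡ 0 (mod 2).
s = (1, 0, 0, 0)^T — this equals column 8 of H (binary 1000), so error is at position 8.
Correct: flip bit 8 of r = 111011001110110 to get c = 111011011110110.


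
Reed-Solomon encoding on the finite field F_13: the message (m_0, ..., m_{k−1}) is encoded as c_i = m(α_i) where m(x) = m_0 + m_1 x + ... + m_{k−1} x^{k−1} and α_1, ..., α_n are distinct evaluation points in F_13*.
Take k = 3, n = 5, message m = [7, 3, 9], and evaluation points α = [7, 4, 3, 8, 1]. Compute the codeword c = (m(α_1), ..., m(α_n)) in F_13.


c = [1, 7, 6, 9, 6]

Message polynomial: m(x) = 7 + 3·x + 9·x^2 (mod 13).
For each evaluation point α_i, compute m(α_i) mod 13:
  α_1 = 7: Horner steps 9 → 1 → 1, so m(7) = 1.
  α_2 = 4: Horner steps 9 → 0 → 7, so m(4) = 7.
  α_3 = 3: Horner steps 9 → 4 → 6, so m(3) = 6.
  α_4 = 8: Horner steps 9 → 10 → 9, so m(8) = 9.
  α_5 = 1: Horner steps 9 → 12 → 6, so m(1) = 6.
Codeword c = [1, 7, 6, 9, 6] ∈ F_13^5.


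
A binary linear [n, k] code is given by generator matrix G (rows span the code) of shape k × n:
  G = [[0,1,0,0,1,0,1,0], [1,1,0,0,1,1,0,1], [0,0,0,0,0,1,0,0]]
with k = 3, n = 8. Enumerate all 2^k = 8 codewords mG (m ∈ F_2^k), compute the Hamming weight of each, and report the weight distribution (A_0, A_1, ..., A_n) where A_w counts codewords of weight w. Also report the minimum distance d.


Weight distribution: A_0 = 1, A_1 = 1, A_3 = 2, A_4 = 3, A_5 = 1. Minimum distance d = 1.

Enumerate all 2^3 = 8 messages m ∈ F_2^3.
For each, compute codeword c = mG in F_2^8, then tally its weight.
  m = 000 → c = 00000000, weight = 0.
  m = 100 → c = 01001010, weight = 3.
  m = 010 → c = 11001101, weight = 5.
  m = 110 → c = 10000111, weight = 4.
  m = 001 → c = 00000100, weight = 1.
  m = 101 → c = 01001110, weight = 4.
  m = 011 → c = 11001001, weight = 4.
  m = 111 → c = 10000011, weight = 3.
Tally weights:
  weight 0: 1 codewords.
  weight 1: 1 codewords.
  weight 3: 2 codewords.
  weight 4: 3 codewords.
  weight 5: 1 codewords.
Minimum distance d = smallest w > 0 with A_w > 0 = 1.
Sanity: Σ A_w = 8 = 2^3 = 8 ✓.


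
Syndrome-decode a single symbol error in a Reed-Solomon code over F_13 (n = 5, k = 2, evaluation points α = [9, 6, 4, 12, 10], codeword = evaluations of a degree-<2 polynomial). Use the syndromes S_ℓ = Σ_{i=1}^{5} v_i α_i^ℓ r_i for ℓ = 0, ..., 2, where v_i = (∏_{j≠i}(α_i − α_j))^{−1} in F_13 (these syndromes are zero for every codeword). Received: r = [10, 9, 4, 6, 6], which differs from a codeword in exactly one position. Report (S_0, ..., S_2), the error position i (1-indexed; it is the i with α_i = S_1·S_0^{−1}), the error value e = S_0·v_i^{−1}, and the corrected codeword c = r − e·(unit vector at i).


S = (4, 9, 4), error at position 4, error magnitude e = 8, c = [10, 9, 4, 11, 6].

Step 1: column multipliers v_i = (∏_{j≠i}(α_i − α_j))^{−1} mod 13.
  i = 1 (α = 9): (9−6)(9−4)(9−12)(9−10) = 3·5·(−3)·(−1) = 45 ≡ 6, so v_1 = 6^{−1} = 11 (mod 13).
  i = 2 (α = 6): (6−9)(6−4)(6−12)(6−10) = (−3)·2·(−6)·(−4) = −144 ≡ 12, so v_2 = 12^{−1} = 12 (mod 13).
  i = 3 (α = 4): (4−9)(4−6)(4−12)(4−10) = (−5)·(−2)·(−8)·(−6) = 480 ≡ 12, so v_3 = 12^{−1} = 12 (mod 13).
  i = 4 (α = 12): (12−9)(12−6)(12−4)(12−10) = 3·6·8·2 = 288 ≡ 2, so v_4 = 2^{−1} = 7 (mod 13).
  i = 5 (α = 10): (10−9)(10−6)(10−4)(10−12) = 1·4·6·(−2) = −48 ≡ 4, so v_5 = 4^{−1} = 10 (mod 13).
  v = [11, 12, 12, 7, 10].
Step 2: syndromes of r = [10, 9, 4, 6, 6] (all sums mod 13).
  S_0 = Σ v_i r_i = 11·10 + 12·9 + 12·4 + 7·6 + 10·6 = 368 ≡ 4.
  S_1 = Σ v_i α_i r_i = 11·9·10 + 12·6·9 + 12·4·4 + 7·12·6 + 10·10·6 = 2934 ≡ 9.
  α_i^2 mod 13 = [3, 10, 3, 1, 9].
  S_2 = Σ v_i α_i^2 r_i = 11·3·10 + 12·10·9 + 12·3·4 + 7·1·6 + 10·9·6 = 2136 ≡ 4.
  S = (4, 9, 4) ≠ 0, so r is not a codeword (an error is present).
Step 3: locate the error. For a single error e at position i, S_ℓ = v_i·e·α_i^ℓ, so α_err = S_1/S_0.
  S_0^{−1} = 4^{−1} = 10 (mod 13), so α_err = 9·10 = 90 ≡ 12 = α_4. Error position i = 4.
  Consistency check: S_2/S_1 = 4·3 = 12 ≡ 12 = α_err ✓ (single-error assumption holds).
Step 4: error magnitude e = S_0/v_4 = S_0·∏_{j≠4}(α_4 − α_j) = 4·2 = 8 ≡ 8 (mod 13).
Step 5: correct position 4: c_4 = r_4 − e = 6 − 8 ≡ 11 (mod 13). Hence c = [10, 9, 4, 11, 6].
  Check: interpolating c through the α_i gives m(x) = 7 + 9·x (degree < 2) with m(α_i) = c_i for every i, so c is indeed a codeword.


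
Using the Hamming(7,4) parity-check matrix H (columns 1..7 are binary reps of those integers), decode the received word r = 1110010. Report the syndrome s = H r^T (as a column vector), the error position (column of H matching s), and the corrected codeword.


s = (1, 1, 0)^T, error position = 6, corrected codeword c = 1110000

Compute s = H r^T mod 2 one row at a time:
  s_1 = 0 + 0 + 1 + 0 = 1 ≡ 1 (mod 2).
  s_2 = 1 + 1 + 1 + 0 = 3 ≡ 1 (mod 2).
  s_3 = 1 + 1 + 0 + 0 = 2 ≡ 0 (mod 2).
s = (1, 1, 0)^T — this equals column 6 of H (binary 110), so error is at position 6.
Correct: flip bit 6 of r = 1110010 to get c = 1110000.


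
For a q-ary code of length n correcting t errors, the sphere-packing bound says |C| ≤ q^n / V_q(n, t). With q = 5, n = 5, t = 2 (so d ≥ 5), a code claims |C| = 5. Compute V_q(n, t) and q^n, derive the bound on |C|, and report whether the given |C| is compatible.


V_q(n, t) = 181, q^n = 3125, Hamming bound = 17, |C| = 5 ≤ bound (satisfied).

Step 1: Compute V_q(n, t) = Σ_{j=0}^2 C(n, j) (q−1)^j.
  j = 0: C(5,0)·(4)^0 = 1·1 = 1.
  j = 1: C(5,1)·(4)^1 = 5·4 = 20.
  j = 2: C(5,2)·(4)^2 = 10·16 = 160.
  V_q(n, t) = 1 + 20 + 160 = 181.
Step 2: q^n = 5^5 = 3125.
Step 3: Hamming bound ⌊q^n / V_q(n,t)⌋ = ⌊3125/181⌋ = 17.
Step 4: Compare |C| = 5 to 17: satisfied.
The claimed |C| lies below the Hamming bound.


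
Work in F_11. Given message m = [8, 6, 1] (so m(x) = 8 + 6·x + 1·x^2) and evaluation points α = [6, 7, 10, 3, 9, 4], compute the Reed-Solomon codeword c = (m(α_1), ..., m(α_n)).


c = [3, 0, 3, 2, 0, 4]

Message polynomial: m(x) = 8 + 6·x + 1·x^2 (mod 11).
For each evaluation point α_i, compute m(α_i) mod 11:
  α_1 = 6: Horner steps 1 → 1 → 3, so m(6) = 3.
  α_2 = 7: Horner steps 1 → 2 → 0, so m(7) = 0.
  α_3 = 10: Horner steps 1 → 5 → 3, so m(10) = 3.
  α_4 = 3: Horner steps 1 → 9 → 2, so m(3) = 2.
  α_5 = 9: Horner steps 1 → 4 → 0, so m(9) = 0.
  α_6 = 4: Horner steps 1 → 10 → 4, so m(4) = 4.
Codeword c = [3, 0, 3, 2, 0, 4] ∈ F_11^6.


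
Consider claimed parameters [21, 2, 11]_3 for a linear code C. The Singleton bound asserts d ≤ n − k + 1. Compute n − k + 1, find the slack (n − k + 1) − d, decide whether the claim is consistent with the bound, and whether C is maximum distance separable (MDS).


Singleton RHS = n − k + 1 = 20, slack = 9, bound satisfied, not MDS.

Singleton bound: d ≤ n − k + 1.
Here n = 21, k = 2, so n − k + 1 = 20.
Given d = 11, check d ≤ 20: YES.
Slack = (n − k + 1) − d = 9.
The code is NOT MDS (slack = 9 > 0).
Description: the claimed parameters are [21, 2, 11]_3; such a code would be non-MDS.


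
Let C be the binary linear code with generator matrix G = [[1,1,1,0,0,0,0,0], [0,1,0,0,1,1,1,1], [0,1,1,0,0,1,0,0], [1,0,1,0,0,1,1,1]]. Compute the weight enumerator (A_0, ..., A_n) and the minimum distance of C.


Weight distribution: A_0 = 1, A_1 = 1, A_2 = 1, A_3 = 4, A_4 = 5, A_5 = 3, A_6 = 1. Minimum distance d = 1.

Enumerate all 2^4 = 16 messages m ∈ F_2^4.
For each, compute codeword c = mG in F_2^8, then tally its weight.
  m = 0000 → c = 00000000, weight = 0.
  m = 1000 → c = 11100000, weight = 3.
  m = 0100 → c = 01001111, weight = 5.
  m = 1100 → c = 10101111, weight = 6.
  m = 0010 → c = 01100100, weight = 3.
  m = 1010 → c = 10000100, weight = 2.
  m = 0110 → c = 00101011, weight = 4.
  m = 1110 → c = 11001011, weight = 5.
  m = 0001 → c = 10100111, weight = 5.
  m = 1001 → c = 01000111, weight = 4.
  m = 0101 → c = 11101000, weight = 4.
  m = 1101 → c = 00001000, weight = 1.
  m = 0011 → c = 11000011, weight = 4.
  m = 1011 → c = 00100011, weight = 3.
  m = 0111 → c = 10001100, weight = 3.
  m = 1111 → c = 01101100, weight = 4.
Tally weights:
  weight 0: 1 codewords.
  weight 1: 1 codewords.
  weight 2: 1 codewords.
  weight 3: 4 codewords.
  weight 4: 5 codewords.
  weight 5: 3 codewords.
  weight 6: 1 codewords.
Minimum distance d = smallest w > 0 with A_w > 0 = 1.
Sanity: Σ A_w = 16 = 2^4 = 16 ✓.


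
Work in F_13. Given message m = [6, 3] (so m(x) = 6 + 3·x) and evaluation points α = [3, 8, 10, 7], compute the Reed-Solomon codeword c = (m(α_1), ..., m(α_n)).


c = [2, 4, 10, 1]

Message polynomial: m(x) = 6 + 3·x (mod 13).
For each evaluation point α_i, compute m(α_i) mod 13:
  α_1 = 3: Horner steps 3 → 2, so m(3) = 2.
  α_2 = 8: Horner steps 3 → 4, so m(8) = 4.
  α_3 = 10: Horner steps 3 → 10, so m(10) = 10.
  α_4 = 7: Horner steps 3 → 1, so m(7) = 1.
Codeword c = [2, 4, 10, 1] ∈ F_13^4.


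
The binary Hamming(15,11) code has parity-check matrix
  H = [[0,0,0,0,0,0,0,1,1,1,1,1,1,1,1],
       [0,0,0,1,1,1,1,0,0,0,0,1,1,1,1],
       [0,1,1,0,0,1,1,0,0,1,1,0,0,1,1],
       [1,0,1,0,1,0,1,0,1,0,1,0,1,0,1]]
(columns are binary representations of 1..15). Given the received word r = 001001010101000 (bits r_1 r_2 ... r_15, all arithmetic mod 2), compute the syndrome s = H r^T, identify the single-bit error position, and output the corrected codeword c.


s = (1, 0, 1, 1)^T, error position = 11, corrected codeword c = 001001010111000

Compute s = H r^T mod 2 one row at a time:
  s_1 = 1 + 0 + 1 + 0 + 1 + 0 + 0 + 0 = 3 ≡ 1 (mod 2).
  s_2 = 0 + 0 + 1 + 0 + 1 + 0 + 0 + 0 = 2 ≡ 0 (mod 2).
  s_3 = 0 + 1 + 1 + 0 + 1 + 0 + 0 + 0 = 3 ≡ 1 (mod 2).
  s_4 = 0 + 1 + 0 + 0 + 0 + 0 + 0 + 0 = 1 ≡ 1 (mod 2).
s = (1, 0, 1, 1)^T — this equals column 11 of H (binary 1011), so error is at position 11.
Correct: flip bit 11 of r = 001001010101000 to get c = 001001010111000.


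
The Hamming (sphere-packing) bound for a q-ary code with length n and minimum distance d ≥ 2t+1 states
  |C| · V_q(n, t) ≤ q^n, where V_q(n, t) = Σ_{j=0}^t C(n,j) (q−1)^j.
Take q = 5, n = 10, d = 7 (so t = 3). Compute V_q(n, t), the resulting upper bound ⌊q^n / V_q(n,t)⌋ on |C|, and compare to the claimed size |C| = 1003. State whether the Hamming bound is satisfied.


V_q(n, t) = 8441, q^n = 9765625, Hamming bound = 1156, |C| = 1003 ≤ bound (satisfied).

Step 1: Compute V_q(n, t) = Σ_{j=0}^3 C(n, j) (q−1)^j.
  j = 0: C(10,0)·(4)^0 = 1·1 = 1.
  j = 1: C(10,1)·(4)^1 = 10·4 = 40.
  j = 2: C(10,2)·(4)^2 = 45·16 = 720.
  j = 3: C(10,3)·(4)^3 = 120·64 = 7680.
  V_q(n, t) = 1 + 40 + 720 + 7680 = 8441.
Step 2: q^n = 5^10 = 9765625.
Step 3: Hamming bound ⌊q^n / V_q(n,t)⌋ = ⌊9765625/8441⌋ = 1156.
Step 4: Compare |C| = 1003 to 1156: satisfied.
The claimed |C| lies below the Hamming bound.
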